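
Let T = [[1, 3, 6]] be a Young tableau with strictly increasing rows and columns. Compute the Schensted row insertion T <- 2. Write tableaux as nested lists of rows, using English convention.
In row 1, 2 replaces 3 (the leftmost entry greater than 2); 3 is bumped to row 2. 3 starts a new row 2. The new tableau is [[1, 2, 6], [3]].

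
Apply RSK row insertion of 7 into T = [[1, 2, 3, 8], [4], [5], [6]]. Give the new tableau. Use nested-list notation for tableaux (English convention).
In row 1, 7 replaces 8 (the leftmost entry greater than 7); 8 is bumped to row 2. 8 is appended to row 2. The new tableau is [[1, 2, 3, 7], [4, 8], [5], [6]].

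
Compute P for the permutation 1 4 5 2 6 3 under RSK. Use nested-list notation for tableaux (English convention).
Insert 1: appended to row 1. P = [[1]].
Insert 4: appended to row 1. P = [[1, 4]].
Insert 5: appended to row 1. P = [[1, 4, 5]].
Insert 2: 2 bumps 4 from row 1; 4 starts row 2. P = [[1, 2, 5], [4]].
Insert 6: appended to row 1. P = [[1, 2, 5, 6], [4]].
Insert 3: 3 bumps 5 from row 1; 5 appends to row 2. P = [[1, 2, 3, 6], [4, 5]].

So P = [[1, 2, 3, 6], [4, 5]].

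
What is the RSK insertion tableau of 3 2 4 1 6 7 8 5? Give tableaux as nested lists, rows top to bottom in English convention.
After inserting 3: P = [[3]].
After inserting 2: P = [[2], [3]].
After inserting 4: P = [[2, 4], [3]].
After inserting 1: P = [[1, 4], [2], [3]].
After inserting 6: P = [[1, 4, 6], [2], [3]].
After inserting 7: P = [[1, 4, 6, 7], [2], [3]].
After inserting 8: P = [[1, 4, 6, 7, 8], [2], [3]].
After inserting 5: P = [[1, 4, 5, 7, 8], [2, 6], [3]].

So P = [[1, 4, 5, 7, 8], [2, 6], [3]].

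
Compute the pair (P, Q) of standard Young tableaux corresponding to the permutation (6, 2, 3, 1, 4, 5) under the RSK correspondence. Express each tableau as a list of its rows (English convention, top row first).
Insert each entry of the permutation into P by Schensted row insertion, recording in Q the position of each new cell.

Insert 6: appended to row 1. P = [[6]].
Insert 2: 2 bumps 6 from row 1; 6 starts row 2. P = [[2], [6]].
Insert 3: appended to row 1. P = [[2, 3], [6]].
Insert 1: 1 bumps 2 from row 1; 2 bumps 6 from row 2; 6 starts row 3. P = [[1, 3], [2], [6]].
Insert 4: appended to row 1. P = [[1, 3, 4], [2], [6]].
Insert 5: appended to row 1. P = [[1, 3, 4, 5], [2], [6]].

So P = [[1, 3, 4, 5], [2], [6]], Q = [[1, 3, 5, 6], [2], [4]].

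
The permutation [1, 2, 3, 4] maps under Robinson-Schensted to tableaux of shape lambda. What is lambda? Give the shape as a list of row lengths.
[4]

Row-insert each entry into an empty tableau.

After inserting 1: P = [[1]].
After inserting 2: P = [[1, 2]].
After inserting 3: P = [[1, 2, 3]].
After inserting 4: P = [[1, 2, 3, 4]].

The final insertion tableau P = [[1, 2, 3, 4]] has shape [4].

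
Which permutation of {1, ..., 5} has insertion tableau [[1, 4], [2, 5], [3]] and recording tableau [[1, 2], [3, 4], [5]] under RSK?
Reverse the RSK construction: for i from n down to 1, find the cell of Q containing i, remove the entry at that cell from P, and reverse-bump it up through P; the value ejected from row 1 is w(i).

Step i=5: Q has 5 at row 3, column 1; remove 3 from row 3 of P and reverse-bump: 3 enters row 2 and ejects 2; 2 enters row 1 and ejects 1. So w(5) = 1. P is now [[2, 4], [3, 5]].
Step i=4: Q has 4 at row 2, column 2; remove 5 from row 2 of P and reverse-bump: 5 enters row 1 and ejects 4. So w(4) = 4. P is now [[2, 5], [3]].
Step i=3: Q has 3 at row 2, column 1; remove 3 from row 2 of P and reverse-bump: 3 enters row 1 and ejects 2. So w(3) = 2. P is now [[3, 5]].
Step i=2: Q has 2 at row 1, column 2; remove that cell from P, ejecting 5. So w(2) = 5. P is now [[3]].
Step i=1: Q has 1 at row 1, column 1; remove that cell from P, ejecting 3. So w(1) = 3. P is now [].

So w = 3 5 2 4 1.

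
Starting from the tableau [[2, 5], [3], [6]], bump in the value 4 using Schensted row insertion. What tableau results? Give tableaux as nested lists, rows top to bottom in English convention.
In row 1, 4 replaces 5 (the leftmost entry greater than 4); 5 is bumped to row 2. 5 is appended to row 2. The new tableau is [[2, 4], [3, 5], [6]].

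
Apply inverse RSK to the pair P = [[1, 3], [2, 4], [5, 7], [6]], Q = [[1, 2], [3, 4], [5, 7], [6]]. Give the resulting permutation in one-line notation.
Reverse the RSK construction: for i from n down to 1, find the cell of Q containing i, remove the entry at that cell from P, and reverse-bump it up through P; the value ejected from row 1 is w(i).

Step i=7: Q has 7 at row 3, column 2; remove 7 from row 3 of P and reverse-bump: 7 enters row 2 and ejects 4; 4 enters row 1 and ejects 3. So w(7) = 3. P is now [[1, 4], [2, 7], [5], [6]].
Step i=6: Q has 6 at row 4, column 1; remove 6 from row 4 of P and reverse-bump: 6 enters row 3 and ejects 5; 5 enters row 2 and ejects 2; 2 enters row 1 and ejects 1. So w(6) = 1. P is now [[2, 4], [5, 7], [6]].
Step i=5: Q has 5 at row 3, column 1; remove 6 from row 3 of P and reverse-bump: 6 enters row 2 and ejects 5; 5 enters row 1 and ejects 4. So w(5) = 4. P is now [[2, 5], [6, 7]].
Step i=4: Q has 4 at row 2, column 2; remove 7 from row 2 of P and reverse-bump: 7 enters row 1 and ejects 5. So w(4) = 5. P is now [[2, 7], [6]].
Step i=3: Q has 3 at row 2, column 1; remove 6 from row 2 of P and reverse-bump: 6 enters row 1 and ejects 2. So w(3) = 2. P is now [[6, 7]].
Step i=2: Q has 2 at row 1, column 2; remove that cell from P, ejecting 7. So w(2) = 7. P is now [[6]].
Step i=1: Q has 1 at row 1, column 1; remove that cell from P, ejecting 6. So w(1) = 6. P is now [].

So w = 6 7 2 5 4 1 3.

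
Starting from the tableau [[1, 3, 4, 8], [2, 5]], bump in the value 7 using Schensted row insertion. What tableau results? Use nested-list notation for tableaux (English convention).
[[1, 3, 4, 7], [2, 5, 8]]

In row 1, 7 replaces 8 (the leftmost entry greater than 7); 8 is bumped to row 2. 8 is appended to row 2. The new tableau is [[1, 3, 4, 7], [2, 5, 8]].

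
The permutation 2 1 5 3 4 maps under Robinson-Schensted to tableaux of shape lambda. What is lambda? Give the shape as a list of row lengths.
[3, 2]

Row-insert each entry into an empty tableau.

After inserting 2: P = [[2]].
After inserting 1: P = [[1], [2]].
After inserting 5: P = [[1, 5], [2]].
After inserting 3: P = [[1, 3], [2, 5]].
After inserting 4: P = [[1, 3, 4], [2, 5]].

The final insertion tableau P = [[1, 3, 4], [2, 5]] has shape [3, 2].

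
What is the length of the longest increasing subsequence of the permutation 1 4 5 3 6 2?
4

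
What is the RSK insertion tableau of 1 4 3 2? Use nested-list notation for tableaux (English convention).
Insert 1: appended to row 1. P = [[1]].
Insert 4: appended to row 1. P = [[1, 4]].
Insert 3: 3 bumps 4 from row 1; 4 starts row 2. P = [[1, 3], [4]].
Insert 2: 2 bumps 3 from row 1; 3 bumps 4 from row 2; 4 starts row 3. P = [[1, 2], [3], [4]].

So P = [[1, 2], [3], [4]].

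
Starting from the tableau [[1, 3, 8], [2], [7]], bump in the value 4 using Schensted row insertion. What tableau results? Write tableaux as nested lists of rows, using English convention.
[[1, 3, 4], [2, 8], [7]]

In row 1, 4 replaces 8 (the leftmost entry greater than 4); 8 is bumped to row 2. 8 is appended to row 2. The new tableau is [[1, 3, 4], [2, 8], [7]].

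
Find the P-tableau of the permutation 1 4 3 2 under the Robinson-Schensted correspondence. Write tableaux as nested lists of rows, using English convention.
P = [[1, 2], [3], [4]]

Insert 1: appended to row 1. P = [[1]].
Insert 4: appended to row 1. P = [[1, 4]].
Insert 3: 3 bumps 4 from row 1; 4 starts row 2. P = [[1, 3], [4]].
Insert 2: 2 bumps 3 from row 1; 3 bumps 4 from row 2; 4 starts row 3. P = [[1, 2], [3], [4]].

So P = [[1, 2], [3], [4]].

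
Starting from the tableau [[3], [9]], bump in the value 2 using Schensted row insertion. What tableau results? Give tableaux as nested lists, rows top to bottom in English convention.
In row 1, 2 replaces 3 (the leftmost entry greater than 2); 3 is bumped to row 2. In row 2, 3 replaces 9 (the leftmost entry greater than 3); 9 is bumped to row 3. 9 starts a new row 3. The new tableau is [[2], [3], [9]].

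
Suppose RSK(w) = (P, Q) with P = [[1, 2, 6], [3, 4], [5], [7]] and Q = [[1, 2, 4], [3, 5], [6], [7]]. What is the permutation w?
3 5 1 7 6 4 2

Reverse RSK: for i = n, n-1, ..., 1, locate i in Q, remove the corresponding corner cell from P, and reverse-bump its entry up through P; the value ejected from row 1 is w(i).

So w = 3 5 1 7 6 4 2.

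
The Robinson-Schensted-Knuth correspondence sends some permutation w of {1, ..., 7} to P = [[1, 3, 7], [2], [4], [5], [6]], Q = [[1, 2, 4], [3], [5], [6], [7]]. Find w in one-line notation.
Reverse the RSK construction: for i from n down to 1, find the cell of Q containing i, remove the entry at that cell from P, and reverse-bump it up through P; the value ejected from row 1 is w(i).

Step i=7: Q has 7 at row 5, column 1; remove 6 from row 5 of P and reverse-bump: 6 enters row 4 and ejects 5; 5 enters row 3 and ejects 4; 4 enters row 2 and ejects 2; 2 enters row 1 and ejects 1. So w(7) = 1. P is now [[2, 3, 7], [4], [5], [6]].
Step i=6: Q has 6 at row 4, column 1; remove 6 from row 4 of P and reverse-bump: 6 enters row 3 and ejects 5; 5 enters row 2 and ejects 4; 4 enters row 1 and ejects 3. So w(6) = 3. P is now [[2, 4, 7], [5], [6]].
Step i=5: Q has 5 at row 3, column 1; remove 6 from row 3 of P and reverse-bump: 6 enters row 2 and ejects 5; 5 enters row 1 and ejects 4. So w(5) = 4. P is now [[2, 5, 7], [6]].
Step i=4: Q has 4 at row 1, column 3; remove that cell from P, ejecting 7. So w(4) = 7. P is now [[2, 5], [6]].
Step i=3: Q has 3 at row 2, column 1; remove 6 from row 2 of P and reverse-bump: 6 enters row 1 and ejects 5. So w(3) = 5. P is now [[2, 6]].
Step i=2: Q has 2 at row 1, column 2; remove that cell from P, ejecting 6. So w(2) = 6. P is now [[2]].
Step i=1: Q has 1 at row 1, column 1; remove that cell from P, ejecting 2. So w(1) = 2. P is now [].

So w = 2 6 5 7 4 3 1.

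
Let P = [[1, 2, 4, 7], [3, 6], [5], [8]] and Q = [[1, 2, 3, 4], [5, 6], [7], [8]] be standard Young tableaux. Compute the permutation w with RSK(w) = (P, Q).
1 5 6 8 3 7 4 2

Reverse the RSK construction: for i from n down to 1, find the cell of Q containing i, remove the entry at that cell from P, and reverse-bump it up through P; the value ejected from row 1 is w(i).

Step i=8: Q has 8 at row 4, column 1; remove 8 from row 4 of P and reverse-bump: 8 enters row 3 and ejects 5; 5 enters row 2 and ejects 3; 3 enters row 1 and ejects 2. So w(8) = 2. P is now [[1, 3, 4, 7], [5, 6], [8]].
Step i=7: Q has 7 at row 3, column 1; remove 8 from row 3 of P and reverse-bump: 8 enters row 2 and ejects 6; 6 enters row 1 and ejects 4. So w(7) = 4. P is now [[1, 3, 6, 7], [5, 8]].
Step i=6: Q has 6 at row 2, column 2; remove 8 from row 2 of P and reverse-bump: 8 enters row 1 and ejects 7. So w(6) = 7. P is now [[1, 3, 6, 8], [5]].
Step i=5: Q has 5 at row 2, column 1; remove 5 from row 2 of P and reverse-bump: 5 enters row 1 and ejects 3. So w(5) = 3. P is now [[1, 5, 6, 8]].
Step i=4: Q has 4 at row 1, column 4; remove that cell from P, ejecting 8. So w(4) = 8. P is now [[1, 5, 6]].
Step i=3: Q has 3 at row 1, column 3; remove that cell from P, ejecting 6. So w(3) = 6. P is now [[1, 5]].
Step i=2: Q has 2 at row 1, column 2; remove that cell from P, ejecting 5. So w(2) = 5. P is now [[1]].
Step i=1: Q has 1 at row 1, column 1; remove that cell from P, ejecting 1. So w(1) = 1. P is now [].

So w = 1 5 6 8 3 7 4 2.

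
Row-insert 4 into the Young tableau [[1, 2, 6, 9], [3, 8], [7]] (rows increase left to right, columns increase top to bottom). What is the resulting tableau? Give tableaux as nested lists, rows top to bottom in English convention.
In row 1, 4 replaces 6 (the leftmost entry greater than 4); 6 is bumped to row 2. In row 2, 6 replaces 8 (the leftmost entry greater than 6); 8 is bumped to row 3. 8 is appended to row 3. The new tableau is [[1, 2, 4, 9], [3, 6], [7, 8]].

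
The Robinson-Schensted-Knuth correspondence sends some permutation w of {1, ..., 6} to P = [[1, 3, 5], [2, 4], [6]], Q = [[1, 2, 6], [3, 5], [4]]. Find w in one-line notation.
Reverse the RSK construction: for i from n down to 1, find the cell of Q containing i, remove the entry at that cell from P, and reverse-bump it up through P; the value ejected from row 1 is w(i).

Step i=6: Q has 6 at row 1, column 3; remove that cell from P, ejecting 5. So w(6) = 5. P is now [[1, 3], [2, 4], [6]].
Step i=5: Q has 5 at row 2, column 2; remove 4 from row 2 of P and reverse-bump: 4 enters row 1 and ejects 3. So w(5) = 3. P is now [[1, 4], [2], [6]].
Step i=4: Q has 4 at row 3, column 1; remove 6 from row 3 of P and reverse-bump: 6 enters row 2 and ejects 2; 2 enters row 1 and ejects 1. So w(4) = 1. P is now [[2, 4], [6]].
Step i=3: Q has 3 at row 2, column 1; remove 6 from row 2 of P and reverse-bump: 6 enters row 1 and ejects 4. So w(3) = 4. P is now [[2, 6]].
Step i=2: Q has 2 at row 1, column 2; remove that cell from P, ejecting 6. So w(2) = 6. P is now [[2]].
Step i=1: Q has 1 at row 1, column 1; remove that cell from P, ejecting 2. So w(1) = 2. P is now [].

So w = 2 6 4 1 3 5.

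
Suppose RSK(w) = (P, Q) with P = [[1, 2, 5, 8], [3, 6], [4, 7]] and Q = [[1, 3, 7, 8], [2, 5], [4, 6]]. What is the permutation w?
4 3 7 1 6 2 5 8

Reverse the RSK construction: for i from n down to 1, find the cell of Q containing i, remove the entry at that cell from P, and reverse-bump it up through P; the value ejected from row 1 is w(i).

Step i=8: Q has 8 at row 1, column 4; remove that cell from P, ejecting 8. So w(8) = 8. P is now [[1, 2, 5], [3, 6], [4, 7]].
Step i=7: Q has 7 at row 1, column 3; remove that cell from P, ejecting 5. So w(7) = 5. P is now [[1, 2], [3, 6], [4, 7]].
Step i=6: Q has 6 at row 3, column 2; remove 7 from row 3 of P and reverse-bump: 7 enters row 2 and ejects 6; 6 enters row 1 and ejects 2. So w(6) = 2. P is now [[1, 6], [3, 7], [4]].
Step i=5: Q has 5 at row 2, column 2; remove 7 from row 2 of P and reverse-bump: 7 enters row 1 and ejects 6. So w(5) = 6. P is now [[1, 7], [3], [4]].
Step i=4: Q has 4 at row 3, column 1; remove 4 from row 3 of P and reverse-bump: 4 enters row 2 and ejects 3; 3 enters row 1 and ejects 1. So w(4) = 1. P is now [[3, 7], [4]].
Step i=3: Q has 3 at row 1, column 2; remove that cell from P, ejecting 7. So w(3) = 7. P is now [[3], [4]].
Step i=2: Q has 2 at row 2, column 1; remove 4 from row 2 of P and reverse-bump: 4 enters row 1 and ejects 3. So w(2) = 3. P is now [[4]].
Step i=1: Q has 1 at row 1, column 1; remove that cell from P, ejecting 4. So w(1) = 4. P is now [].

So w = 4 3 7 1 6 2 5 8.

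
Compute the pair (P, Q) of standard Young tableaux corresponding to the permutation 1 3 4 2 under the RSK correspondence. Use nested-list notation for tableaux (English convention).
Insert each entry of the permutation into P by Schensted row insertion, recording in Q the position of each new cell.

Insert 1: appended to row 1. P = [[1]].
Insert 3: appended to row 1. P = [[1, 3]].
Insert 4: appended to row 1. P = [[1, 3, 4]].
Insert 2: 2 bumps 3 from row 1; 3 starts row 2. P = [[1, 2, 4], [3]].

So P = [[1, 2, 4], [3]], Q = [[1, 2, 3], [4]].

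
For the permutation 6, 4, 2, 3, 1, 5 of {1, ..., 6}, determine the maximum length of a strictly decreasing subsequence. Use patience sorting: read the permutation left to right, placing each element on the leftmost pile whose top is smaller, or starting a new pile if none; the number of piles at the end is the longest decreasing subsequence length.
6: new pile. tops = [6]
4: new pile. tops = [6, 4]
2: new pile. tops = [6, 4, 2]
3: onto pile 3 (replacing 2). tops = [6, 4, 3]
1: new pile. tops = [6, 4, 3, 1]
5: onto pile 2 (replacing 4). tops = [6, 5, 3, 1]

4 piles, so the longest decreasing subsequence has length 4.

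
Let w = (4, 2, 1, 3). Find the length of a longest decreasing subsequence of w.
3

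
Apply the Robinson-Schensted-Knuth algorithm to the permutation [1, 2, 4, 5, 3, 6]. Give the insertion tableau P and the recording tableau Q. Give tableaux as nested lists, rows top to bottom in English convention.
P = [[1, 2, 3, 5, 6], [4]], Q = [[1, 2, 3, 4, 6], [5]]

Insert each entry of the permutation into P by Schensted row insertion, recording in Q the position of each new cell.

Insert 1: appended to row 1. P = [[1]].
Insert 2: appended to row 1. P = [[1, 2]].
Insert 4: appended to row 1. P = [[1, 2, 4]].
Insert 5: appended to row 1. P = [[1, 2, 4, 5]].
Insert 3: 3 bumps 4 from row 1; 4 starts row 2. P = [[1, 2, 3, 5], [4]].
Insert 6: appended to row 1. P = [[1, 2, 3, 5, 6], [4]].

So P = [[1, 2, 3, 5, 6], [4]], Q = [[1, 2, 3, 4, 6], [5]].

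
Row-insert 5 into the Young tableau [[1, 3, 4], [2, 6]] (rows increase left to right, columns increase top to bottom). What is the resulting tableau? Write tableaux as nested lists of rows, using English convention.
[[1, 3, 4, 5], [2, 6]]

5 is larger than every entry of row 1, so it is appended to row 1. The new tableau is [[1, 3, 4, 5], [2, 6]].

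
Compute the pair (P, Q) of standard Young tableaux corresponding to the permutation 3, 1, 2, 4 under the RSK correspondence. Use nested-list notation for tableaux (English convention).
Insert each entry of the permutation into P by Schensted row insertion, recording in Q the position of each new cell.

Insert 3: appended to row 1. P = [[3]], Q = [[1]].
Insert 1: 1 bumps 3 from row 1; 3 starts row 2. P = [[1], [3]], Q = [[1], [2]].
Insert 2: appended to row 1. P = [[1, 2], [3]], Q = [[1, 3], [2]].
Insert 4: appended to row 1. P = [[1, 2, 4], [3]], Q = [[1, 3, 4], [2]].

So P = [[1, 2, 4], [3]], Q = [[1, 3, 4], [2]].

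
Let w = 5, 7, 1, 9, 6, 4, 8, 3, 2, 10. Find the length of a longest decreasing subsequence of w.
5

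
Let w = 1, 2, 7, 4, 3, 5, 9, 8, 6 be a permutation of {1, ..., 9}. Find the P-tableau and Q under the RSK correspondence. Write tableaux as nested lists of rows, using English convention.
Insert each entry of the permutation into P by Schensted row insertion, recording in Q the position of each new cell.

Insert 1: appended to row 1. P = [[1]], Q = [[1]].
Insert 2: appended to row 1. P = [[1, 2]], Q = [[1, 2]].
Insert 7: appended to row 1. P = [[1, 2, 7]], Q = [[1, 2, 3]].
Insert 4: 4 bumps 7 from row 1; 7 starts row 2. P = [[1, 2, 4], [7]], Q = [[1, 2, 3], [4]].
Insert 3: 3 bumps 4 from row 1; 4 bumps 7 from row 2; 7 starts row 3. P = [[1, 2, 3], [4], [7]], Q = [[1, 2, 3], [4], [5]].
Insert 5: appended to row 1. P = [[1, 2, 3, 5], [4], [7]], Q = [[1, 2, 3, 6], [4], [5]].
Insert 9: appended to row 1. P = [[1, 2, 3, 5, 9], [4], [7]], Q = [[1, 2, 3, 6, 7], [4], [5]].
Insert 8: 8 bumps 9 from row 1; 9 appends to row 2. P = [[1, 2, 3, 5, 8], [4, 9], [7]], Q = [[1, 2, 3, 6, 7], [4, 8], [5]].
Insert 6: 6 bumps 8 from row 1; 8 bumps 9 from row 2; 9 appends to row 3. P = [[1, 2, 3, 5, 6], [4, 8], [7, 9]], Q = [[1, 2, 3, 6, 7], [4, 8], [5, 9]].

So P = [[1, 2, 3, 5, 6], [4, 8], [7, 9]], Q = [[1, 2, 3, 6, 7], [4, 8], [5, 9]].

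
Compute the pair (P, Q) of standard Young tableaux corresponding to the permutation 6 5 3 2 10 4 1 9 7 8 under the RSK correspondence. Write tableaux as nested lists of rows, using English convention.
P = [[1, 4, 7, 8], [2, 9], [3, 10], [5], [6]], Q = [[1, 5, 8, 10], [2, 6], [3, 9], [4], [7]]

Insert each entry of the permutation into P by Schensted row insertion, recording in Q the position of each new cell.

After inserting 6: P = [[6]].
After inserting 5: P = [[5], [6]].
After inserting 3: P = [[3], [5], [6]].
After inserting 2: P = [[2], [3], [5], [6]].
After inserting 10: P = [[2, 10], [3], [5], [6]].
After inserting 4: P = [[2, 4], [3, 10], [5], [6]].
After inserting 1: P = [[1, 4], [2, 10], [3], [5], [6]].
After inserting 9: P = [[1, 4, 9], [2, 10], [3], [5], [6]].
After inserting 7: P = [[1, 4, 7], [2, 9], [3, 10], [5], [6]].
After inserting 8: P = [[1, 4, 7, 8], [2, 9], [3, 10], [5], [6]].

So P = [[1, 4, 7, 8], [2, 9], [3, 10], [5], [6]], Q = [[1, 5, 8, 10], [2, 6], [3, 9], [4], [7]].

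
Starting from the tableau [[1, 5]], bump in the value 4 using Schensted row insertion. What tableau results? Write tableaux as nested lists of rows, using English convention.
[[1, 4], [5]]

In row 1, 4 replaces 5 (the leftmost entry greater than 4); 5 is bumped to row 2. 5 starts a new row 2. The new tableau is [[1, 4], [5]].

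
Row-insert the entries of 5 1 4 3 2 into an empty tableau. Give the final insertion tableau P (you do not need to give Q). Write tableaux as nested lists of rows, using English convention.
P = [[1, 2], [3], [4], [5]]

Insert 5: appended to row 1. P = [[5]].
Insert 1: 1 bumps 5 from row 1; 5 starts row 2. P = [[1], [5]].
Insert 4: appended to row 1. P = [[1, 4], [5]].
Insert 3: 3 bumps 4 from row 1; 4 bumps 5 from row 2; 5 starts row 3. P = [[1, 3], [4], [5]].
Insert 2: 2 bumps 3 from row 1; 3 bumps 4 from row 2; 4 bumps 5 from row 3; 5 starts row 4. P = [[1, 2], [3], [4], [5]].

So P = [[1, 2], [3], [4], [5]].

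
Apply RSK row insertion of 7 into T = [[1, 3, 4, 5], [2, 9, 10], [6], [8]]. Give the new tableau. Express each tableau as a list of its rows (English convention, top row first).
[[1, 3, 4, 5, 7], [2, 9, 10], [6], [8]]

7 is larger than every entry of row 1, so it is appended to row 1. The new tableau is [[1, 3, 4, 5, 7], [2, 9, 10], [6], [8]].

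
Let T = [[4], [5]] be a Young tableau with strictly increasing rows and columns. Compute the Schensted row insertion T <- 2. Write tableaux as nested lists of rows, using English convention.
[[2], [4], [5]]

In row 1, 2 replaces 4 (the leftmost entry greater than 2); 4 is bumped to row 2. In row 2, 4 replaces 5 (the leftmost entry greater than 4); 5 is bumped to row 3. 5 starts a new row 3. The new tableau is [[2], [4], [5]].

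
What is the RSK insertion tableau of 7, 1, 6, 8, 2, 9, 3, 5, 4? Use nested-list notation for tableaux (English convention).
P = [[1, 2, 3, 4], [5, 8, 9], [6], [7]]

Insert 7: appended to row 1. P = [[7]].
Insert 1: 1 bumps 7 from row 1; 7 starts row 2. P = [[1], [7]].
Insert 6: appended to row 1. P = [[1, 6], [7]].
Insert 8: appended to row 1. P = [[1, 6, 8], [7]].
Insert 2: 2 bumps 6 from row 1; 6 bumps 7 from row 2; 7 starts row 3. P = [[1, 2, 8], [6], [7]].
Insert 9: appended to row 1. P = [[1, 2, 8, 9], [6], [7]].
Insert 3: 3 bumps 8 from row 1; 8 appends to row 2. P = [[1, 2, 3, 9], [6, 8], [7]].
Insert 5: 5 bumps 9 from row 1; 9 appends to row 2. P = [[1, 2, 3, 5], [6, 8, 9], [7]].
Insert 4: 4 bumps 5 from row 1; 5 bumps 6 from row 2; 6 bumps 7 from row 3; 7 starts row 4. P = [[1, 2, 3, 4], [5, 8, 9], [6], [7]].

So P = [[1, 2, 3, 4], [5, 8, 9], [6], [7]].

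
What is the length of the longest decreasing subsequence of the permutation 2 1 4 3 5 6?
2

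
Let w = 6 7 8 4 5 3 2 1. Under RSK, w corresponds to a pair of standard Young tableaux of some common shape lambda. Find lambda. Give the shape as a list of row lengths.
Row-insert each entry into an empty tableau.

After inserting 6: P = [[6]].
After inserting 7: P = [[6, 7]].
After inserting 8: P = [[6, 7, 8]].
After inserting 4: P = [[4, 7, 8], [6]].
After inserting 5: P = [[4, 5, 8], [6, 7]].
After inserting 3: P = [[3, 5, 8], [4, 7], [6]].
After inserting 2: P = [[2, 5, 8], [3, 7], [4], [6]].
After inserting 1: P = [[1, 5, 8], [2, 7], [3], [4], [6]].

The final insertion tableau P = [[1, 5, 8], [2, 7], [3], [4], [6]] has shape [3, 2, 1, 1, 1].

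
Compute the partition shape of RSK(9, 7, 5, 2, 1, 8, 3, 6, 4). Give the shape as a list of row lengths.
Row-insert each entry into an empty tableau.

After inserting 9: P = [[9]].
After inserting 7: P = [[7], [9]].
After inserting 5: P = [[5], [7], [9]].
After inserting 2: P = [[2], [5], [7], [9]].
After inserting 1: P = [[1], [2], [5], [7], [9]].
After inserting 8: P = [[1, 8], [2], [5], [7], [9]].
After inserting 3: P = [[1, 3], [2, 8], [5], [7], [9]].
After inserting 6: P = [[1, 3, 6], [2, 8], [5], [7], [9]].
After inserting 4: P = [[1, 3, 4], [2, 6], [5, 8], [7], [9]].

The final insertion tableau P = [[1, 3, 4], [2, 6], [5, 8], [7], [9]] has shape [3, 2, 2, 1, 1].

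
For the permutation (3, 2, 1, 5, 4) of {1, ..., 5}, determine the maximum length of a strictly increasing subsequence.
2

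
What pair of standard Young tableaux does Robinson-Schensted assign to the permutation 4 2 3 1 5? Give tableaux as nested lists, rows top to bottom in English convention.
Insert each entry of the permutation into P by Schensted row insertion, recording in Q the position of each new cell.

Insert 4: appended to row 1. P = [[4]].
Insert 2: 2 bumps 4 from row 1; 4 starts row 2. P = [[2], [4]].
Insert 3: appended to row 1. P = [[2, 3], [4]].
Insert 1: 1 bumps 2 from row 1; 2 bumps 4 from row 2; 4 starts row 3. P = [[1, 3], [2], [4]].
Insert 5: appended to row 1. P = [[1, 3, 5], [2], [4]].

So P = [[1, 3, 5], [2], [4]], Q = [[1, 3, 5], [2], [4]].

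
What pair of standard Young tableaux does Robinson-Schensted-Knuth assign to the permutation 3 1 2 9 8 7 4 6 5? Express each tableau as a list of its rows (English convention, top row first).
P = [[1, 2, 4, 5], [3, 6], [7], [8], [9]], Q = [[1, 3, 4, 8], [2, 5], [6], [7], [9]]

Insert each entry of the permutation into P by Schensted row insertion, recording in Q the position of each new cell.

Insert 3: appended to row 1. P = [[3]].
Insert 1: 1 bumps 3 from row 1; 3 starts row 2. P = [[1], [3]].
Insert 2: appended to row 1. P = [[1, 2], [3]].
Insert 9: appended to row 1. P = [[1, 2, 9], [3]].
Insert 8: 8 bumps 9 from row 1; 9 appends to row 2. P = [[1, 2, 8], [3, 9]].
Insert 7: 7 bumps 8 from row 1; 8 bumps 9 from row 2; 9 starts row 3. P = [[1, 2, 7], [3, 8], [9]].
Insert 4: 4 bumps 7 from row 1; 7 bumps 8 from row 2; 8 bumps 9 from row 3; 9 starts row 4. P = [[1, 2, 4], [3, 7], [8], [9]].
Insert 6: appended to row 1. P = [[1, 2, 4, 6], [3, 7], [8], [9]].
Insert 5: 5 bumps 6 from row 1; 6 bumps 7 from row 2; 7 bumps 8 from row 3; 8 bumps 9 from row 4; 9 starts row 5. P = [[1, 2, 4, 5], [3, 6], [7], [8], [9]].

So P = [[1, 2, 4, 5], [3, 6], [7], [8], [9]], Q = [[1, 3, 4, 8], [2, 5], [6], [7], [9]].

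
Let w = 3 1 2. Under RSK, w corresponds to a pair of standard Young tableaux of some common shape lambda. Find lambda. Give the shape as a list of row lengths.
[2, 1]

Row-insert each entry into an empty tableau.

After inserting 3: P = [[3]].
After inserting 1: P = [[1], [3]].
After inserting 2: P = [[1, 2], [3]].

The final insertion tableau P = [[1, 2], [3]] has shape [2, 1].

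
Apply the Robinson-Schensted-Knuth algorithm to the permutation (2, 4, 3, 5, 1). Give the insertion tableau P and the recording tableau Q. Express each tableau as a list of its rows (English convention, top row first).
P = [[1, 3, 5], [2], [4]], Q = [[1, 2, 4], [3], [5]]

Insert each entry of the permutation into P by Schensted row insertion, recording in Q the position of each new cell.

Insert 2: appended to row 1. P = [[2]], Q = [[1]].
Insert 4: appended to row 1. P = [[2, 4]], Q = [[1, 2]].
Insert 3: 3 bumps 4 from row 1; 4 starts row 2. P = [[2, 3], [4]], Q = [[1, 2], [3]].
Insert 5: appended to row 1. P = [[2, 3, 5], [4]], Q = [[1, 2, 4], [3]].
Insert 1: 1 bumps 2 from row 1; 2 bumps 4 from row 2; 4 starts row 3. P = [[1, 3, 5], [2], [4]], Q = [[1, 2, 4], [3], [5]].

So P = [[1, 3, 5], [2], [4]], Q = [[1, 2, 4], [3], [5]].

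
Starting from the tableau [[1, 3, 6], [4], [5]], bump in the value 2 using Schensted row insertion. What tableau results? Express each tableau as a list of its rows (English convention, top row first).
[[1, 2, 6], [3], [4], [5]]

In row 1, 2 replaces 3 (the leftmost entry greater than 2); 3 is bumped to row 2. In row 2, 3 replaces 4 (the leftmost entry greater than 3); 4 is bumped to row 3. In row 3, 4 replaces 5 (the leftmost entry greater than 4); 5 is bumped to row 4. 5 starts a new row 4. The new tableau is [[1, 2, 6], [3], [4], [5]].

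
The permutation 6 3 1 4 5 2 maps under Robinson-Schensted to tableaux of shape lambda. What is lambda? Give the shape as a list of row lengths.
[3, 2, 1]

Row-insert each entry into an empty tableau.

After inserting 6: P = [[6]].
After inserting 3: P = [[3], [6]].
After inserting 1: P = [[1], [3], [6]].
After inserting 4: P = [[1, 4], [3], [6]].
After inserting 5: P = [[1, 4, 5], [3], [6]].
After inserting 2: P = [[1, 2, 5], [3, 4], [6]].

The final insertion tableau P = [[1, 2, 5], [3, 4], [6]] has shape [3, 2, 1].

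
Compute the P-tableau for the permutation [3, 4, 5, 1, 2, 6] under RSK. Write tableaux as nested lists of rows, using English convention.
P = [[1, 2, 5, 6], [3, 4]]

After inserting 3: P = [[3]].
After inserting 4: P = [[3, 4]].
After inserting 5: P = [[3, 4, 5]].
After inserting 1: P = [[1, 4, 5], [3]].
After inserting 2: P = [[1, 2, 5], [3, 4]].
After inserting 6: P = [[1, 2, 5, 6], [3, 4]].

So P = [[1, 2, 5, 6], [3, 4]].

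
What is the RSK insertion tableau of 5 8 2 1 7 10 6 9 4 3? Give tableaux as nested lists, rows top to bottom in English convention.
Insert 5: appended to row 1. P = [[5]].
Insert 8: appended to row 1. P = [[5, 8]].
Insert 2: 2 bumps 5 from row 1; 5 starts row 2. P = [[2, 8], [5]].
Insert 1: 1 bumps 2 from row 1; 2 bumps 5 from row 2; 5 starts row 3. P = [[1, 8], [2], [5]].
Insert 7: 7 bumps 8 from row 1; 8 appends to row 2. P = [[1, 7], [2, 8], [5]].
Insert 10: appended to row 1. P = [[1, 7, 10], [2, 8], [5]].
Insert 6: 6 bumps 7 from row 1; 7 bumps 8 from row 2; 8 appends to row 3. P = [[1, 6, 10], [2, 7], [5, 8]].
Insert 9: 9 bumps 10 from row 1; 10 appends to row 2. P = [[1, 6, 9], [2, 7, 10], [5, 8]].
Insert 4: 4 bumps 6 from row 1; 6 bumps 7 from row 2; 7 bumps 8 from row 3; 8 starts row 4. P = [[1, 4, 9], [2, 6, 10], [5, 7], [8]].
Insert 3: 3 bumps 4 from row 1; 4 bumps 6 from row 2; 6 bumps 7 from row 3; 7 bumps 8 from row 4; 8 starts row 5. P = [[1, 3, 9], [2, 4, 10], [5, 6], [7], [8]].

So P = [[1, 3, 9], [2, 4, 10], [5, 6], [7], [8]].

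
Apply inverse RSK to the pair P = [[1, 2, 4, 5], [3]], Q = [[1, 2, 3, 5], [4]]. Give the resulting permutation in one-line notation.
Reverse the RSK construction: for i from n down to 1, find the cell of Q containing i, remove the entry at that cell from P, and reverse-bump it up through P; the value ejected from row 1 is w(i).

Step i=5: Q has 5 at row 1, column 4; remove that cell from P, ejecting 5. So w(5) = 5. P is now [[1, 2, 4], [3]].
Step i=4: Q has 4 at row 2, column 1; remove 3 from row 2 of P and reverse-bump: 3 enters row 1 and ejects 2. So w(4) = 2. P is now [[1, 3, 4]].
Step i=3: Q has 3 at row 1, column 3; remove that cell from P, ejecting 4. So w(3) = 4. P is now [[1, 3]].
Step i=2: Q has 2 at row 1, column 2; remove that cell from P, ejecting 3. So w(2) = 3. P is now [[1]].
Step i=1: Q has 1 at row 1, column 1; remove that cell from P, ejecting 1. So w(1) = 1. P is now [].

So w = 1 3 4 2 5.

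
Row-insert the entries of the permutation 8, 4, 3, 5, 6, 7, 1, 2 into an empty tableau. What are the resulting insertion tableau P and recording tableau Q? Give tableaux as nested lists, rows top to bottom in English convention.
Insert each entry of the permutation into P by Schensted row insertion, recording in Q the position of each new cell.

After inserting 8: P = [[8]].
After inserting 4: P = [[4], [8]].
After inserting 3: P = [[3], [4], [8]].
After inserting 5: P = [[3, 5], [4], [8]].
After inserting 6: P = [[3, 5, 6], [4], [8]].
After inserting 7: P = [[3, 5, 6, 7], [4], [8]].
After inserting 1: P = [[1, 5, 6, 7], [3], [4], [8]].
After inserting 2: P = [[1, 2, 6, 7], [3, 5], [4], [8]].

So P = [[1, 2, 6, 7], [3, 5], [4], [8]], Q = [[1, 4, 5, 6], [2, 8], [3], [7]].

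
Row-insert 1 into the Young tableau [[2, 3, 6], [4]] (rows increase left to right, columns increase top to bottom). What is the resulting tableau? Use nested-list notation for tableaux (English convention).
In row 1, 1 replaces 2 (the leftmost entry greater than 1); 2 is bumped to row 2. In row 2, 2 replaces 4 (the leftmost entry greater than 2); 4 is bumped to row 3. 4 starts a new row 3. The new tableau is [[1, 3, 6], [2], [4]].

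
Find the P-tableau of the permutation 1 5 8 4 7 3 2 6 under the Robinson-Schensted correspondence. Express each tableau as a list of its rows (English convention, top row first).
P = [[1, 2, 6], [3, 7], [4, 8], [5]]

After inserting 1: P = [[1]].
After inserting 5: P = [[1, 5]].
After inserting 8: P = [[1, 5, 8]].
After inserting 4: P = [[1, 4, 8], [5]].
After inserting 7: P = [[1, 4, 7], [5, 8]].
After inserting 3: P = [[1, 3, 7], [4, 8], [5]].
After inserting 2: P = [[1, 2, 7], [3, 8], [4], [5]].
After inserting 6: P = [[1, 2, 6], [3, 7], [4, 8], [5]].

So P = [[1, 2, 6], [3, 7], [4, 8], [5]].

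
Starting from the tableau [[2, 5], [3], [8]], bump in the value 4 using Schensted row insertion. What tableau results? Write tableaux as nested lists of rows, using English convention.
In row 1, 4 replaces 5 (the leftmost entry greater than 4); 5 is bumped to row 2. 5 is appended to row 2. The new tableau is [[2, 4], [3, 5], [8]].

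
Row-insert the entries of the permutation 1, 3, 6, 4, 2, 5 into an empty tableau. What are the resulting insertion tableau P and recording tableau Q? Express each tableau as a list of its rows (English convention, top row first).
Insert each entry of the permutation into P by Schensted row insertion, recording in Q the position of each new cell.

After inserting 1: P = [[1]].
After inserting 3: P = [[1, 3]].
After inserting 6: P = [[1, 3, 6]].
After inserting 4: P = [[1, 3, 4], [6]].
After inserting 2: P = [[1, 2, 4], [3], [6]].
After inserting 5: P = [[1, 2, 4, 5], [3], [6]].

So P = [[1, 2, 4, 5], [3], [6]], Q = [[1, 2, 3, 6], [4], [5]].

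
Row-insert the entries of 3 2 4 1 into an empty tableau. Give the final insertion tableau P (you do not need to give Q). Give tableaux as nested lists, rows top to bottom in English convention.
P = [[1, 4], [2], [3]]

Insert 3: appended to row 1. P = [[3]].
Insert 2: 2 bumps 3 from row 1; 3 starts row 2. P = [[2], [3]].
Insert 4: appended to row 1. P = [[2, 4], [3]].
Insert 1: 1 bumps 2 from row 1; 2 bumps 3 from row 2; 3 starts row 3. P = [[1, 4], [2], [3]].

So P = [[1, 4], [2], [3]].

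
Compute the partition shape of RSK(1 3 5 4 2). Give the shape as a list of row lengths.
RSK row insertion gives P = [[1, 2, 4], [3], [5]], which has shape [3, 1, 1].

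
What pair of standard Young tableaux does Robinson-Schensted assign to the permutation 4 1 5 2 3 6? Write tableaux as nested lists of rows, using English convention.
P = [[1, 2, 3, 6], [4, 5]], Q = [[1, 3, 5, 6], [2, 4]]

Insert each entry of the permutation into P by Schensted row insertion, recording in Q the position of each new cell.

Insert 4: appended to row 1. P = [[4]].
Insert 1: 1 bumps 4 from row 1; 4 starts row 2. P = [[1], [4]].
Insert 5: appended to row 1. P = [[1, 5], [4]].
Insert 2: 2 bumps 5 from row 1; 5 appends to row 2. P = [[1, 2], [4, 5]].
Insert 3: appended to row 1. P = [[1, 2, 3], [4, 5]].
Insert 6: appended to row 1. P = [[1, 2, 3, 6], [4, 5]].

So P = [[1, 2, 3, 6], [4, 5]], Q = [[1, 3, 5, 6], [2, 4]].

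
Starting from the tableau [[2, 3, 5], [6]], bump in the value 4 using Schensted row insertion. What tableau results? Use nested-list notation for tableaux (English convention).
In row 1, 4 replaces 5 (the leftmost entry greater than 4); 5 is bumped to row 2. In row 2, 5 replaces 6 (the leftmost entry greater than 5); 6 is bumped to row 3. 6 starts a new row 3. The new tableau is [[2, 3, 4], [5], [6]].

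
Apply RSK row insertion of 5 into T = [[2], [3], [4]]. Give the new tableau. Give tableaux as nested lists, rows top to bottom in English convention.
5 is larger than every entry of row 1, so it is appended to row 1. The new tableau is [[2, 5], [3], [4]].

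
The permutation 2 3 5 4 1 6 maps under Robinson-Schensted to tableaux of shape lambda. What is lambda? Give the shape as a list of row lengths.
Row-insert each entry into an empty tableau.

After inserting 2: P = [[2]].
After inserting 3: P = [[2, 3]].
After inserting 5: P = [[2, 3, 5]].
After inserting 4: P = [[2, 3, 4], [5]].
After inserting 1: P = [[1, 3, 4], [2], [5]].
After inserting 6: P = [[1, 3, 4, 6], [2], [5]].

The final insertion tableau P = [[1, 3, 4, 6], [2], [5]] has shape [4, 1, 1].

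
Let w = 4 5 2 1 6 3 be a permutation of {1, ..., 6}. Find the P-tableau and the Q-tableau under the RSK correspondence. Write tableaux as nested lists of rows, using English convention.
P = [[1, 3, 6], [2, 5], [4]], Q = [[1, 2, 5], [3, 6], [4]]

Insert each entry of the permutation into P by Schensted row insertion, recording in Q the position of each new cell.

Insert 4: appended to row 1. P = [[4]].
Insert 5: appended to row 1. P = [[4, 5]].
Insert 2: 2 bumps 4 from row 1; 4 starts row 2. P = [[2, 5], [4]].
Insert 1: 1 bumps 2 from row 1; 2 bumps 4 from row 2; 4 starts row 3. P = [[1, 5], [2], [4]].
Insert 6: appended to row 1. P = [[1, 5, 6], [2], [4]].
Insert 3: 3 bumps 5 from row 1; 5 appends to row 2. P = [[1, 3, 6], [2, 5], [4]].

So P = [[1, 3, 6], [2, 5], [4]], Q = [[1, 2, 5], [3, 6], [4]].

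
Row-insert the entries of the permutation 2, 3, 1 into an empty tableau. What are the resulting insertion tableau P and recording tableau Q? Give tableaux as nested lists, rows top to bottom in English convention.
Insert each entry of the permutation into P by Schensted row insertion, recording in Q the position of each new cell.

Insert 2: appended to row 1. P = [[2]].
Insert 3: appended to row 1. P = [[2, 3]].
Insert 1: 1 bumps 2 from row 1; 2 starts row 2. P = [[1, 3], [2]].

So P = [[1, 3], [2]], Q = [[1, 2], [3]].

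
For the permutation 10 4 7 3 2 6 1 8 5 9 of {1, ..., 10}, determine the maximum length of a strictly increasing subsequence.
4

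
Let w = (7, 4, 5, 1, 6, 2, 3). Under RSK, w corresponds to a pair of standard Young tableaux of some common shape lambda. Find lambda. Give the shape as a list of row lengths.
Row-insert each entry into an empty tableau.

After inserting 7: P = [[7]].
After inserting 4: P = [[4], [7]].
After inserting 5: P = [[4, 5], [7]].
After inserting 1: P = [[1, 5], [4], [7]].
After inserting 6: P = [[1, 5, 6], [4], [7]].
After inserting 2: P = [[1, 2, 6], [4, 5], [7]].
After inserting 3: P = [[1, 2, 3], [4, 5, 6], [7]].

The final insertion tableau P = [[1, 2, 3], [4, 5, 6], [7]] has shape [3, 3, 1].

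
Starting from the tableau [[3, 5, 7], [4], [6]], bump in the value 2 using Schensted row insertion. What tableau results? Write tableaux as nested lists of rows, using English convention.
In row 1, 2 replaces 3 (the leftmost entry greater than 2); 3 is bumped to row 2. In row 2, 3 replaces 4 (the leftmost entry greater than 3); 4 is bumped to row 3. In row 3, 4 replaces 6 (the leftmost entry greater than 4); 6 is bumped to row 4. 6 starts a new row 4. The new tableau is [[2, 5, 7], [3], [4], [6]].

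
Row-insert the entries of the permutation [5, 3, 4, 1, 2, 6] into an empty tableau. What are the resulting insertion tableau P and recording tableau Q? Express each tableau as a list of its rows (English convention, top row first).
Insert each entry of the permutation into P by Schensted row insertion, recording in Q the position of each new cell.

Insert 5: appended to row 1. P = [[5]].
Insert 3: 3 bumps 5 from row 1; 5 starts row 2. P = [[3], [5]].
Insert 4: appended to row 1. P = [[3, 4], [5]].
Insert 1: 1 bumps 3 from row 1; 3 bumps 5 from row 2; 5 starts row 3. P = [[1, 4], [3], [5]].
Insert 2: 2 bumps 4 from row 1; 4 appends to row 2. P = [[1, 2], [3, 4], [5]].
Insert 6: appended to row 1. P = [[1, 2, 6], [3, 4], [5]].

So P = [[1, 2, 6], [3, 4], [5]], Q = [[1, 3, 6], [2, 5], [4]].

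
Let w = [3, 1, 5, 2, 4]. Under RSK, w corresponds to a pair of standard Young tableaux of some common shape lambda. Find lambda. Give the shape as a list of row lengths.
Row-insert each entry into an empty tableau.

After inserting 3: P = [[3]].
After inserting 1: P = [[1], [3]].
After inserting 5: P = [[1, 5], [3]].
After inserting 2: P = [[1, 2], [3, 5]].
After inserting 4: P = [[1, 2, 4], [3, 5]].

The final insertion tableau P = [[1, 2, 4], [3, 5]] has shape [3, 2].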